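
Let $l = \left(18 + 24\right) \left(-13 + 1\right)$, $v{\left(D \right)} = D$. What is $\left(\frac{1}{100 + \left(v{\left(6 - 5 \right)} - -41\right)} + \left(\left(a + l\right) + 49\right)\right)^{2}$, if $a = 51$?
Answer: $\frac{3290972689}{20164} \approx 1.6321 \cdot 10^{5}$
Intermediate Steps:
$l = -504$ ($l = 42 \left(-12\right) = -504$)
$\left(\frac{1}{100 + \left(v{\left(6 - 5 \right)} - -41\right)} + \left(\left(a + l\right) + 49\right)\right)^{2} = \left(\frac{1}{100 + \left(\left(6 - 5\right) - -41\right)} + \left(\left(51 - 504\right) + 49\right)\right)^{2} = \left(\frac{1}{100 + \left(\left(6 - 5\right) + 41\right)} + \left(-453 + 49\right)\right)^{2} = \left(\frac{1}{100 + \left(1 + 41\right)} - 404\right)^{2} = \left(\frac{1}{100 + 42} - 404\right)^{2} = \left(\frac{1}{142} - 404\right)^{2} = \left(- \frac{57367}{142}\right)^{2} = \frac{3290972689}{20164}$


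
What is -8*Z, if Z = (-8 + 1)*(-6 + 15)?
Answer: 504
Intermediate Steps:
Z = -63 (Z = -7*9 = -63)
-8*Z = -8*(-63) = 504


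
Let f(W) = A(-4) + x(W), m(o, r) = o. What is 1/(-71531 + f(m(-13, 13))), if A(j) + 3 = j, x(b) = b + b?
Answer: -1/71564 ≈ -1.3974e-5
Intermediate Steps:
x(b) = 2*b
A(j) = -3 + j
f(W) = -7 + 2*W (f(W) = (-3 - 4) + 2*W = -7 + 2*W)
1/(-71531 + f(m(-13, 13))) = 1/(-71531 + (-7 + 2*(-13))) = 1/(-71531 + (-7 - 26)) = 1/(-71531 - 33) = 1/(-71564) = -1/71564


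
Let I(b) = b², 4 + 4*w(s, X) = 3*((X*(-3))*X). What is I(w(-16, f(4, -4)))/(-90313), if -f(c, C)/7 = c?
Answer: -3115225/90313 ≈ -34.494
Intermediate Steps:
f(c, C) = -7*c
w(s, X) = -1 - 9*X²/4 (w(s, X) = -1 + (3*((X*(-3))*X))/4 = -1 + (3*((-3*X)*X))/4 = -1 + (3*(-3*X²))/4 = -1 + (-9*X²)/4 = -1 - 9*X²/4)
I(w(-16, f(4, -4)))/(-90313) = (-1 - 9*(-7*4)²/4)²/(-90313) = (-1 - 9/4*(-28)²)²*(-1/90313) = (-1 - 9/4*784)²*(-1/90313) = (-1 - 1764)²*(-1/90313) = (-1765)²*(-1/90313) = 3115225*(-1/90313) = -3115225/90313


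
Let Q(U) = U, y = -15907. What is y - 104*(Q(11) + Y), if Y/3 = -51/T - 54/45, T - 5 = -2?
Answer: -56863/5 ≈ -11373.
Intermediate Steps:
T = 3 (T = 5 - 2 = 3)
Y = -273/5 (Y = 3*(-51/3 - 54/45) = 3*(-51*1/3 - 54*1/45) = 3*(-17 - 6/5) = 3*(-91/5) = -273/5 ≈ -54.600)
y - 104*(Q(11) + Y) = -15907 - 104*(11 - 273/5) = -15907 - 104*(-218)/5 = -15907 - 1*(-22672/5) = -15907 + 22672/5 = -56863/5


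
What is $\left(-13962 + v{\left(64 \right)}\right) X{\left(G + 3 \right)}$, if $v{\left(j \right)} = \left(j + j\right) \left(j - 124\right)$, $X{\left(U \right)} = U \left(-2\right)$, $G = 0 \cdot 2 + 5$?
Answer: $346272$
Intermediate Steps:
$G = 5$ ($G = 0 + 5 = 5$)
$X{\left(U \right)} = - 2 U$
$v{\left(j \right)} = 2 j \left(-124 + j\right)$
$\left(-13962 + v{\left(64 \right)}\right) X{\left(G + 3 \right)} = \left(-13962 + 2 \cdot 64 \left(-124 + 64\right)\right) \left(- 2 \left(5 + 3\right)\right) = \left(-13962 + 2 \cdot 64 \left(-60\right)\right) \left(\left(-2\right) 8\right) = \left(-13962 - 7680\right) \left(-16\right) = \left(-21642\right) \left(-16\right) = 346272$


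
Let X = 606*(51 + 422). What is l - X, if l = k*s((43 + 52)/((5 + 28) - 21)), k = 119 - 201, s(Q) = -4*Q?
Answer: -852124/3 ≈ -2.8404e+5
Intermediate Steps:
k = -82
X = 286638 (X = 606*473 = 286638)
l = 7790/3 (l = -(-328)*(43 + 52)/((5 + 28) - 21) = -(-328)*95/(33 - 21) = -(-328)*95/12 = -82*(-95/3) = 7790/3 ≈ 2596.7)
l - X = 7790/3 - 1*286638 = 7790/3 - 286638 = -852124/3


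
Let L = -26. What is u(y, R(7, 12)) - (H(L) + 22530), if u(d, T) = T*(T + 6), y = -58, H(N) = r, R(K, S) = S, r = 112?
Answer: -22426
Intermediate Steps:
H(N) = 112
u(d, T) = T*(6 + T)
u(y, R(7, 12)) - (H(L) + 22530) = 12*(6 + 12) - (112 + 22530) = 12*18 - 1*22642 = 216 - 22642 = -22426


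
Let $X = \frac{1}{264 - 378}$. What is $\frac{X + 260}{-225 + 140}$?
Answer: $- \frac{29639}{9690} \approx -3.0587$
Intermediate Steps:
$X = - \frac{1}{114}$ ($X = \frac{1}{264 - 378} = \frac{1}{-114} = - \frac{1}{114} \approx -0.0087719$)
$\frac{X + 260}{-225 + 140} = \frac{- \frac{1}{114} + 260}{-225 + 140} = \frac{29639}{114 \left(-85\right)} = \frac{29639}{114} \left(- \frac{1}{85}\right) = - \frac{29639}{9690}$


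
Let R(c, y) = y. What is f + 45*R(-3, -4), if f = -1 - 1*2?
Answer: -183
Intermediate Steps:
f = -3 (f = -1 - 2 = -3)
f + 45*R(-3, -4) = -3 + 45*(-4) = -3 - 180 = -183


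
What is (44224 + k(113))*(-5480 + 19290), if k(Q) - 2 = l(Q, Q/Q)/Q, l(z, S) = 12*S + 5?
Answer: 69016234550/113 ≈ 6.1076e+8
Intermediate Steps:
l(z, S) = 5 + 12*S
k(Q) = 2 + 17/Q (k(Q) = 2 + (5 + 12*(Q/Q))/Q = 2 + (5 + 12*1)/Q = 2 + (5 + 12)/Q = 2 + 17/Q)
(44224 + k(113))*(-5480 + 19290) = (44224 + (2 + 17/113))*(-5480 + 19290) = (44224 + (2 + 17*(1/113)))*13810 = (44224 + (2 + 17/113))*13810 = (44224 + 243/113)*13810 = (4997555/113)*13810 = 69016234550/113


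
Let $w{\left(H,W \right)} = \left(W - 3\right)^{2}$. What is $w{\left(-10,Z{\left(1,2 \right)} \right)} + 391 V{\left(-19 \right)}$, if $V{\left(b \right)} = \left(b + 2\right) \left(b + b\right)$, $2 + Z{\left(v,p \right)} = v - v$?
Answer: $252611$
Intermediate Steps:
$Z{\left(v,p \right)} = -2$ ($Z{\left(v,p \right)} = -2 + \left(v - v\right) = -2 + 0 = -2$)
$w{\left(H,W \right)} = \left(-3 + W\right)^{2}$
$V{\left(b \right)} = 2 b \left(2 + b\right)$ ($V{\left(b \right)} = \left(2 + b\right) 2 b = 2 b \left(2 + b\right)$)
$w{\left(-10,Z{\left(1,2 \right)} \right)} + 391 V{\left(-19 \right)} = \left(-3 - 2\right)^{2} + 391 \cdot 2 \left(-19\right) \left(2 - 19\right) = \left(-5\right)^{2} + 391 \cdot 2 \left(-19\right) \left(-17\right) = 25 + 391 \cdot 646 = 25 + 252586 = 252611$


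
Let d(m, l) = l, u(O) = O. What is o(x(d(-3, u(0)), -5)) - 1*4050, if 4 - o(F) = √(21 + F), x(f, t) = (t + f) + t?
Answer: -4046 - √11 ≈ -4049.3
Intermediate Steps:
x(f, t) = f + 2*t (x(f, t) = (f + t) + t = f + 2*t)
o(F) = 4 - √(21 + F)
o(x(d(-3, u(0)), -5)) - 1*4050 = (4 - √(21 + (0 + 2*(-5)))) - 1*4050 = (4 - √(21 + (0 - 10))) - 4050 = (4 - √(21 - 10)) - 4050 = (4 - √11) - 4050 = -4046 - √11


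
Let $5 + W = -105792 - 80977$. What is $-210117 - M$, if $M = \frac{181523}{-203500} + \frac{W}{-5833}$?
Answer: $- \frac{249449085498841}{1187015500} \approx -2.1015 \cdot 10^{5}$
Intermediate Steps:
$W = -186774$ ($W = -5 - 186769 = -186774$)
$M = \frac{36949685341}{1187015500}$ ($M = \frac{181523}{-203500} - \frac{186774}{-5833} = 181523 \left(- \frac{1}{203500}\right) - - \frac{186774}{5833} = - \frac{181523}{203500} + \frac{186774}{5833} = \frac{36949685341}{1187015500} \approx 31.128$)
$-210117 - M = -210117 - \frac{36949685341}{1187015500} = - \frac{249449085498841}{1187015500}$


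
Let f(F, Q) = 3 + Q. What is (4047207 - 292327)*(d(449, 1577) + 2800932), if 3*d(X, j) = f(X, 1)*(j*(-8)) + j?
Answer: 31367925825920/3 ≈ 1.0456e+13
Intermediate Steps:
d(X, j) = -31*j/3 (d(X, j) = ((3 + 1)*(j*(-8)) + j)/3 = (4*(-8*j) + j)/3 = (-32*j + j)/3 = (-31*j)/3 = -31*j/3)
(4047207 - 292327)*(d(449, 1577) + 2800932) = (4047207 - 292327)*(-31/3*1577 + 2800932) = 3754880*(-48887/3 + 2800932) = 3754880*(8353909/3) = 31367925825920/3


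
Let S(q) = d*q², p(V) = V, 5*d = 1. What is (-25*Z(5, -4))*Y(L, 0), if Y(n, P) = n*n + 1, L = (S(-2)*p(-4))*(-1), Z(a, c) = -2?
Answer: 562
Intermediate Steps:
d = ⅕ (d = (⅕)*1 = ⅕ ≈ 0.20000)
S(q) = q²/5
L = 16/5 (L = (((⅕)*(-2)²)*(-4))*(-1) = (((⅕)*4)*(-4))*(-1) = ((⅘)*(-4))*(-1) = -16/5*(-1) = 16/5 ≈ 3.2000)
Y(n, P) = 1 + n² (Y(n, P) = n² + 1 = 1 + n²)
(-25*Z(5, -4))*Y(L, 0) = (-25*(-2))*(1 + (16/5)²) = 50*(1 + 256/25) = 50*(281/25) = 562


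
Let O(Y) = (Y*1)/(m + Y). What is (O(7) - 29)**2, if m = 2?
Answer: 64516/81 ≈ 796.49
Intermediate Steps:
O(Y) = Y/(2 + Y) (O(Y) = (Y*1)/(2 + Y) = Y/(2 + Y))
(O(7) - 29)**2 = (7/(2 + 7) - 29)**2 = (7/9 - 29)**2 = (-254/9)**2 = 64516/81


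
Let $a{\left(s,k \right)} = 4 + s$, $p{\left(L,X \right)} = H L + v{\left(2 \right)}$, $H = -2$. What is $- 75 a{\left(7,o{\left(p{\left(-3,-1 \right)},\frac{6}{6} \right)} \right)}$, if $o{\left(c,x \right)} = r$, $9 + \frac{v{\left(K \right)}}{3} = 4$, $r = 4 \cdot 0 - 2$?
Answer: $-825$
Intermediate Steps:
$r = -2$ ($r = 0 - 2 = -2$)
$v{\left(K \right)} = -15$ ($v{\left(K \right)} = -27 + 3 \cdot 4 = -27 + 12 = -15$)
$p{\left(L,X \right)} = -15 - 2 L$ ($p{\left(L,X \right)} = - 2 L - 15 = -15 - 2 L$)
$o{\left(c,x \right)} = -2$
$- 75 a{\left(7,o{\left(p{\left(-3,-1 \right)},\frac{6}{6} \right)} \right)} = - 75 \left(4 + 7\right) = \left(-75\right) 11 = -825$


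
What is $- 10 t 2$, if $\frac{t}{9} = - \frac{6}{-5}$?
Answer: $-216$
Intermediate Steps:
$t = \frac{54}{5}$ ($t = 9 \left(- \frac{6}{-5}\right) = 9 \left(\left(-6\right) \left(- \frac{1}{5}\right)\right) = 9 \cdot \frac{6}{5} = \frac{54}{5} \approx 10.8$)
$- 10 t 2 = \left(-10\right) \frac{54}{5} \cdot 2 = \left(-108\right) 2 = -216$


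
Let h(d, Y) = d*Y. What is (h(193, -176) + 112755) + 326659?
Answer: 405446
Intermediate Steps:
h(d, Y) = Y*d
(h(193, -176) + 112755) + 326659 = (-176*193 + 112755) + 326659 = (-33968 + 112755) + 326659 = 78787 + 326659 = 405446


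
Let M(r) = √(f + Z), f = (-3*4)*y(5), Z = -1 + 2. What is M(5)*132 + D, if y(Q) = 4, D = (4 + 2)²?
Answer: 36 + 132*I*√47 ≈ 36.0 + 904.95*I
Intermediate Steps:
D = 36 (D = 6² = 36)
Z = 1
f = -48 (f = -3*4*4 = -12*4 = -48)
M(r) = I*√47 (M(r) = √(-48 + 1) = √(-47) = I*√47)
M(5)*132 + D = (I*√47)*132 + 36 = 132*I*√47 + 36 = 36 + 132*I*√47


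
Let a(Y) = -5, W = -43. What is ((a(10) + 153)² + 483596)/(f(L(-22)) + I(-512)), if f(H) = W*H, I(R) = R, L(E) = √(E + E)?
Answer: -172544/229 + 28982*I*√11/229 ≈ -753.47 + 419.75*I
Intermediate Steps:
L(E) = √2*√E (L(E) = √(2*E) = √2*√E)
f(H) = -43*H
((a(10) + 153)² + 483596)/(f(L(-22)) + I(-512)) = ((-5 + 153)² + 483596)/(-43*√2*√(-22) - 512) = (148² + 483596)/(-43*√2*I*√22 - 512) = (21904 + 483596)/(-86*I*√11 - 512) = 505500/(-86*I*√11 - 512) = 505500/(-512 - 86*I*√11)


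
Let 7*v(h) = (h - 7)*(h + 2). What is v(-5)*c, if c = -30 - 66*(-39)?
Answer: 91584/7 ≈ 13083.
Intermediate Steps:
v(h) = (-7 + h)*(2 + h)/7 (v(h) = ((h - 7)*(h + 2))/7 = ((-7 + h)*(2 + h))/7 = (-7 + h)*(2 + h)/7)
c = 2544 (c = -30 + 2574 = 2544)
v(-5)*c = (-2 - 5/7*(-5) + (⅐)*(-5)²)*2544 = (-2 + 25/7 + (⅐)*25)*2544 = (-2 + 25/7 + 25/7)*2544 = (36/7)*2544 = 91584/7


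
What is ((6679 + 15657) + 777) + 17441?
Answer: 40554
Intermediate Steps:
((6679 + 15657) + 777) + 17441 = (22336 + 777) + 17441 = 23113 + 17441 = 40554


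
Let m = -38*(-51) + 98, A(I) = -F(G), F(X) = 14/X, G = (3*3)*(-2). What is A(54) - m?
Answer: -18317/9 ≈ -2035.2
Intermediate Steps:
G = -18 (G = 9*(-2) = -18)
A(I) = 7/9 (A(I) = -14/(-18) = -14*(-1)/18 = -1*(-7/9) = 7/9)
m = 2036 (m = 1938 + 98 = 2036)
A(54) - m = 7/9 - 1*2036 = 7/9 - 2036 = -18317/9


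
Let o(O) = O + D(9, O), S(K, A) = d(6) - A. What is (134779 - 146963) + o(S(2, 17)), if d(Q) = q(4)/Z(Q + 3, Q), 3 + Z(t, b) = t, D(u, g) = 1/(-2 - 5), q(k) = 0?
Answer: -85408/7 ≈ -12201.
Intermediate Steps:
D(u, g) = -⅐ (D(u, g) = 1/(-7) = -⅐)
Z(t, b) = -3 + t
d(Q) = 0 (d(Q) = 0/(-3 + (Q + 3)) = 0/(-3 + (3 + Q)) = 0/Q = 0)
S(K, A) = -A (S(K, A) = 0 - A = -A)
o(O) = -⅐ + O (o(O) = O - ⅐ = -⅐ + O)
(134779 - 146963) + o(S(2, 17)) = (134779 - 146963) + (-⅐ - 1*17) = -12184 + (-⅐ - 17) = -12184 - 120/7 = -85408/7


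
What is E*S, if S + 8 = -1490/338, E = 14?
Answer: -29358/169 ≈ -173.72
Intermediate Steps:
S = -2097/169 (S = -8 - 1490/338 = -8 - 1490*1/338 = -8 - 745/169 = -2097/169 ≈ -12.408)
E*S = 14*(-2097/169) = -29358/169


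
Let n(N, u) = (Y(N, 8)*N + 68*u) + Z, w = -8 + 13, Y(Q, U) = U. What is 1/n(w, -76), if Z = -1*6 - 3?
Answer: -1/5137 ≈ -0.00019467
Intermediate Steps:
Z = -9 (Z = -6 - 3 = -9)
w = 5
n(N, u) = -9 + 8*N + 68*u (n(N, u) = (8*N + 68*u) - 9 = -9 + 8*N + 68*u)
1/n(w, -76) = 1/(-9 + 8*5 + 68*(-76)) = 1/(-9 + 40 - 5168) = 1/(-5137) = -1/5137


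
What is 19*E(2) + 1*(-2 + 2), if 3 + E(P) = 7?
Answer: 76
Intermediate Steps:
E(P) = 4 (E(P) = -3 + 7 = 4)
19*E(2) + 1*(-2 + 2) = 19*4 + 1*(-2 + 2) = 76 + 1*0 = 76 + 0 = 76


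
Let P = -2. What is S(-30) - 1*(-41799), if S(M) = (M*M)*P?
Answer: 39999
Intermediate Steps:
S(M) = -2*M² (S(M) = (M*M)*(-2) = M²*(-2) = -2*M²)
S(-30) - 1*(-41799) = -2*(-30)² - 1*(-41799) = -2*900 + 41799 = -1800 + 41799 = 39999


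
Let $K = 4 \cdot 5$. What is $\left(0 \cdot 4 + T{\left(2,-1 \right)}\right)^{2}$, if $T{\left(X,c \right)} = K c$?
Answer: $400$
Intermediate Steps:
$K = 20$
$T{\left(X,c \right)} = 20 c$
$\left(0 \cdot 4 + T{\left(2,-1 \right)}\right)^{2} = \left(0 \cdot 4 + 20 \left(-1\right)\right)^{2} = \left(0 - 20\right)^{2} = \left(-20\right)^{2} = 400$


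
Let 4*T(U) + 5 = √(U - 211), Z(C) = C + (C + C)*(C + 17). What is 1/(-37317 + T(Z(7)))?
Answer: -597092/22282428397 - 8*√33/22282428397 ≈ -2.6799e-5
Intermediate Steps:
Z(C) = C + 2*C*(17 + C) (Z(C) = C + (2*C)*(17 + C) = C + 2*C*(17 + C))
T(U) = -5/4 + √(-211 + U)/4 (T(U) = -5/4 + √(U - 211)/4 = -5/4 + √(-211 + U)/4)
1/(-37317 + T(Z(7))) = 1/(-37317 + (-5/4 + √(-211 + 7*(35 + 2*7))/4)) = 1/(-37317 + (-5/4 + √(-211 + 7*(35 + 14))/4)) = 1/(-37317 + (-5/4 + √(-211 + 7*49)/4)) = 1/(-37317 + (-5/4 + √(-211 + 343)/4)) = 1/(-37317 + (-5/4 + √132/4)) = 1/(-37317 + (-5/4 + (2*√33)/4)) = 1/(-37317 + (-5/4 + √33/2)) = 1/(-149273/4 + √33/2)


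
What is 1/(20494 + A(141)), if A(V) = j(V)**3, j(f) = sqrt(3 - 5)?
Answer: 10247/210002022 + I*sqrt(2)/210002022 ≈ 4.8795e-5 + 6.7343e-9*I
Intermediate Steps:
j(f) = I*sqrt(2) (j(f) = sqrt(-2) = I*sqrt(2))
A(V) = -2*I*sqrt(2) (A(V) = (I*sqrt(2))**3 = -2*I*sqrt(2))
1/(20494 + A(141)) = 1/(20494 - 2*I*sqrt(2))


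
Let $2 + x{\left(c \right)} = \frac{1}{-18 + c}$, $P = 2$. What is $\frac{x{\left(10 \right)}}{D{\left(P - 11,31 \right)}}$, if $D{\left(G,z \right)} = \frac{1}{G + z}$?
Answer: $- \frac{187}{4} \approx -46.75$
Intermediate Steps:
$x{\left(c \right)} = -2 + \frac{1}{-18 + c}$
$\frac{x{\left(10 \right)}}{D{\left(P - 11,31 \right)}} = \frac{\frac{1}{-18 + 10} \left(37 - 20\right)}{\frac{1}{\left(2 - 11\right) + 31}} = \frac{\frac{1}{-8} \left(37 - 20\right)}{\frac{1}{\left(2 - 11\right) + 31}} = \frac{\left(- \frac{1}{8}\right) 17}{\frac{1}{-9 + 31}} = - \frac{17}{8 \cdot \frac{1}{22}} = - \frac{17 \frac{1}{\frac{1}{22}}}{8} = \left(- \frac{17}{8}\right) 22 = - \frac{187}{4}$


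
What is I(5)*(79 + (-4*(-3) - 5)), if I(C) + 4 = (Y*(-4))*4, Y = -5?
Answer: 6536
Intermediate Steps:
I(C) = 76 (I(C) = -4 - 5*(-4)*4 = -4 + 20*4 = -4 + 80 = 76)
I(5)*(79 + (-4*(-3) - 5)) = 76*(79 + (-4*(-3) - 5)) = 76*(79 + (12 - 5)) = 76*(79 + 7) = 76*86 = 6536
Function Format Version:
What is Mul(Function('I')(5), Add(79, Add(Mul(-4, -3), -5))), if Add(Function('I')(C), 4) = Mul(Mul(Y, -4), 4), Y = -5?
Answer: 6536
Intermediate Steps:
Function('I')(C) = 76 (Function('I')(C) = Add(-4, Mul(Mul(-5, -4), 4)) = Add(-4, Mul(20, 4)) = Add(-4, 80) = 76)
Mul(Function('I')(5), Add(79, Add(Mul(-4, -3), -5))) = Mul(76, Add(79, Add(Mul(-4, -3), -5))) = Mul(76, Add(79, Add(12, -5))) = Mul(76, Add(79, 7)) = Mul(76, 86) = 6536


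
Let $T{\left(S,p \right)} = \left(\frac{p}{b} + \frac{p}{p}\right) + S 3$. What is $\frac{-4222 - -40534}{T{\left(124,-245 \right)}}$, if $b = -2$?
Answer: $\frac{72624}{991} \approx 73.284$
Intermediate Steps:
$T{\left(S,p \right)} = 1 + 3 S - \frac{p}{2}$ ($T{\left(S,p \right)} = \left(\frac{p}{-2} + \frac{p}{p}\right) + S 3 = \left(p \left(- \frac{1}{2}\right) + 1\right) + 3 S = \left(- \frac{p}{2} + 1\right) + 3 S = \left(1 - \frac{p}{2}\right) + 3 S = 1 + 3 S - \frac{p}{2}$)
$\frac{-4222 - -40534}{T{\left(124,-245 \right)}} = \frac{-4222 - -40534}{1 + 3 \cdot 124 - - \frac{245}{2}} = \frac{-4222 + 40534}{1 + 372 + \frac{245}{2}} = \frac{36312}{\frac{991}{2}} = 36312 \cdot \frac{2}{991} = \frac{72624}{991}$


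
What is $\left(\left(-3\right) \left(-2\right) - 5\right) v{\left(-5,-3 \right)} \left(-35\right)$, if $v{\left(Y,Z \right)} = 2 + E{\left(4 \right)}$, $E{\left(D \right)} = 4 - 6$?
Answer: $0$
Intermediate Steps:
$E{\left(D \right)} = -2$ ($E{\left(D \right)} = 4 - 6 = -2$)
$v{\left(Y,Z \right)} = 0$ ($v{\left(Y,Z \right)} = 2 - 2 = 0$)
$\left(\left(-3\right) \left(-2\right) - 5\right) v{\left(-5,-3 \right)} \left(-35\right) = \left(\left(-3\right) \left(-2\right) - 5\right) 0 \left(-35\right) = \left(6 - 5\right) 0 \left(-35\right) = 1 \cdot 0 \left(-35\right) = 0 \left(-35\right) = 0$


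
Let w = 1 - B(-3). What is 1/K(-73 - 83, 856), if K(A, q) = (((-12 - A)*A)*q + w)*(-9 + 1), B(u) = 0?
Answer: 1/153833464 ≈ 6.5005e-9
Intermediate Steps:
w = 1 (w = 1 - 1*0 = 1 + 0 = 1)
K(A, q) = -8 - 8*A*q*(-12 - A) (K(A, q) = (((-12 - A)*A)*q + 1)*(-9 + 1) = ((A*(-12 - A))*q + 1)*(-8) = (A*q*(-12 - A) + 1)*(-8) = (1 + A*q*(-12 - A))*(-8) = -8 - 8*A*q*(-12 - A))
1/K(-73 - 83, 856) = 1/(-8 + 8*856*(-73 - 83)**2 + 96*(-73 - 83)*856) = 1/(-8 + 8*856*(-156)**2 + 96*(-156)*856) = 1/(-8 + 8*856*24336 - 12819456) = 1/(-8 + 166652928 - 12819456) = 1/153833464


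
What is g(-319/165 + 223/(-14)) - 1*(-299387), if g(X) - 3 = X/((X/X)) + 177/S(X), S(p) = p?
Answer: 235810621199/787710 ≈ 2.9936e+5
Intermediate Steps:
g(X) = 3 + X + 177/X (g(X) = 3 + (X/((X/X)) + 177/X) = 3 + (X/1 + 177/X) = 3 + (X*1 + 177/X) = 3 + (X + 177/X) = 3 + X + 177/X)
g(-319/165 + 223/(-14)) - 1*(-299387) = (3 + (-319/165 + 223/(-14)) + 177/(-319/165 + 223/(-14))) - 1*(-299387) = (3 + (-319*1/165 + 223*(-1/14)) + 177/(-319*1/165 + 223*(-1/14))) + 299387 = (3 + (-29/15 - 223/14) + 177/(-29/15 - 223/14)) + 299387 = (3 - 3751/210 + 177/(-3751/210)) + 299387 = (3 - 3751/210 + 177*(-210/3751)) + 299387 = (3 - 3751/210 - 37170/3751) + 299387 = -19512571/787710 + 299387 = 235810621199/787710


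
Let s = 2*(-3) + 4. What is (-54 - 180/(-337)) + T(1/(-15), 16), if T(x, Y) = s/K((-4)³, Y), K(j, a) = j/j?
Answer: -18692/337 ≈ -55.466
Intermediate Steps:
K(j, a) = 1
s = -2 (s = -6 + 4 = -2)
T(x, Y) = -2 (T(x, Y) = -2/1 = -2*1 = -2)
(-54 - 180/(-337)) + T(1/(-15), 16) = (-54 - 180/(-337)) - 2 = (-54 - 180*(-1/337)) - 2 = (-54 + 180/337) - 2 = -18018/337 - 2 = -18692/337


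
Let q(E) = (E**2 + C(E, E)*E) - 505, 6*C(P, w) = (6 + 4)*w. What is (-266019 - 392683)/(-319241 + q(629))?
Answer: -988053/1102945 ≈ -0.89583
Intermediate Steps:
C(P, w) = 5*w/3 (C(P, w) = ((6 + 4)*w)/6 = (10*w)/6 = 5*w/3)
q(E) = -505 + 8*E**2/3 (q(E) = (E**2 + (5*E/3)*E) - 505 = (E**2 + 5*E**2/3) - 505 = 8*E**2/3 - 505 = -505 + 8*E**2/3)
(-266019 - 392683)/(-319241 + q(629)) = (-266019 - 392683)/(-319241 + (-505 + (8/3)*629**2)) = -658702/(-319241 + (-505 + (8/3)*395641)) = -658702/(-319241 + (-505 + 3165128/3)) = -658702/(-319241 + 3163613/3) = -658702/2205890/3 = -658702*3/2205890 = -988053/1102945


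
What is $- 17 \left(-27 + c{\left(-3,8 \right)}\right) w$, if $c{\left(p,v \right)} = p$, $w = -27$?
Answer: $-13770$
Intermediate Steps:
$- 17 \left(-27 + c{\left(-3,8 \right)}\right) w = - 17 \left(-27 - 3\right) \left(-27\right) = - 17 \left(\left(-30\right) \left(-27\right)\right) = \left(-17\right) 810 = -13770$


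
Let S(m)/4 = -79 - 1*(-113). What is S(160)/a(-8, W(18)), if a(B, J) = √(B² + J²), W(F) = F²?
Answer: 34*√6565/6565 ≈ 0.41963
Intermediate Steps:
S(m) = 136 (S(m) = 4*(-79 - 1*(-113)) = 4*(-79 + 113) = 4*34 = 136)
S(160)/a(-8, W(18)) = 136/(√((-8)² + (18²)²)) = 136/(√(64 + 324²)) = 136/(√(64 + 104976)) = 136/(√105040) = 136/((4*√6565)) = 136*(√6565/26260) = 34*√6565/6565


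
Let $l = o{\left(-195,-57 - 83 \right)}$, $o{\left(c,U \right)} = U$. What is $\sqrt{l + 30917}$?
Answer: $\sqrt{30777} \approx 175.43$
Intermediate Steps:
$l = -140$ ($l = -57 - 83 = -140$)
$\sqrt{l + 30917} = \sqrt{-140 + 30917} = \sqrt{30777}$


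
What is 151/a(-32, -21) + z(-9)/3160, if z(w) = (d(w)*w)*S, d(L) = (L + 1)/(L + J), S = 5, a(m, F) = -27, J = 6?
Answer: -12010/2133 ≈ -5.6306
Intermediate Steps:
d(L) = (1 + L)/(6 + L) (d(L) = (L + 1)/(L + 6) = (1 + L)/(6 + L))
z(w) = 5*w*(1 + w)/(6 + w) (z(w) = (((1 + w)/(6 + w))*w)*5 = (w*(1 + w)/(6 + w))*5 = 5*w*(1 + w)/(6 + w))
151/a(-32, -21) + z(-9)/3160 = 151/(-27) + (5*(-9)*(1 - 9)/(6 - 9))/3160 = 151*(-1/27) + (5*(-9)*(-8)/(-3))*(1/3160) = -151/27 + (5*(-9)*(-⅓)*(-8))*(1/3160) = -151/27 - 120*1/3160 = -151/27 - 3/79 = -12010/2133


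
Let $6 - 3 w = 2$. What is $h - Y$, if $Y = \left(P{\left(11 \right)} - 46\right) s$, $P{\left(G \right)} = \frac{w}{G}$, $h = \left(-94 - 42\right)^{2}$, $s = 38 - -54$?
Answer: $\frac{749656}{33} \approx 22717.0$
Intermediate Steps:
$w = \frac{4}{3}$ ($w = 2 - \frac{2}{3} = \frac{4}{3} \approx 1.3333$)
$s = 92$ ($s = 38 + 54 = 92$)
$h = 18496$ ($h = \left(-136\right)^{2} = 18496$)
$P{\left(G \right)} = \frac{4}{3 G}$
$Y = - \frac{139288}{33}$ ($Y = \left(\frac{4}{3 \cdot 11} - 46\right) 92 = \left(\frac{4}{3} \cdot \frac{1}{11} - 46\right) 92 = \left(\frac{4}{33} - 46\right) 92 = \left(- \frac{1514}{33}\right) 92 = - \frac{139288}{33} \approx -4220.9$)
$h - Y = 18496 - - \frac{139288}{33} = 18496 + \frac{139288}{33} = \frac{749656}{33}$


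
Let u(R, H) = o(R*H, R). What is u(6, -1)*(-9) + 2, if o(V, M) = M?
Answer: -52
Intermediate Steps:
u(R, H) = R
u(6, -1)*(-9) + 2 = 6*(-9) + 2 = -54 + 2 = -52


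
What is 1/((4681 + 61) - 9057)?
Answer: -1/4315 ≈ -0.00023175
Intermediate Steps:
1/((4681 + 61) - 9057) = 1/(4742 - 9057) = 1/(-4315) = -1/4315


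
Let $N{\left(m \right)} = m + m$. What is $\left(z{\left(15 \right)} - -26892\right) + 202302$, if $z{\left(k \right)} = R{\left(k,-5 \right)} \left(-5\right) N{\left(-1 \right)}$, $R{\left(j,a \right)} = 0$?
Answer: $229194$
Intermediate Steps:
$N{\left(m \right)} = 2 m$
$z{\left(k \right)} = 0$ ($z{\left(k \right)} = 0 \left(-5\right) 2 \left(-1\right) = 0 \left(-2\right) = 0$)
$\left(z{\left(15 \right)} - -26892\right) + 202302 = \left(0 - -26892\right) + 202302 = \left(0 + 26892\right) + 202302 = 26892 + 202302 = 229194$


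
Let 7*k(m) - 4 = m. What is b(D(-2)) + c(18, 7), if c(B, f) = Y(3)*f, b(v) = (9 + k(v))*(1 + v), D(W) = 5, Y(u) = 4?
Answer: 628/7 ≈ 89.714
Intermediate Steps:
k(m) = 4/7 + m/7
b(v) = (1 + v)*(67/7 + v/7) (b(v) = (9 + (4/7 + v/7))*(1 + v) = (67/7 + v/7)*(1 + v) = (1 + v)*(67/7 + v/7))
c(B, f) = 4*f
b(D(-2)) + c(18, 7) = (67/7 + (1/7)*5**2 + (68/7)*5) + 4*7 = (67/7 + (1/7)*25 + 340/7) + 28 = (67/7 + 25/7 + 340/7) + 28 = 432/7 + 28 = 628/7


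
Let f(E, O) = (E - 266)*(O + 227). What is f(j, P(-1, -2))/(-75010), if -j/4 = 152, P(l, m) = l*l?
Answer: 99636/37505 ≈ 2.6566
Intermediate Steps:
P(l, m) = l²
j = -608 (j = -4*152 = -608)
f(E, O) = (-266 + E)*(227 + O)
f(j, P(-1, -2))/(-75010) = (-60382 - 266*(-1)² + 227*(-608) - 608*(-1)²)/(-75010) = (-60382 - 266*1 - 138016 - 608*1)*(-1/75010) = (-60382 - 266 - 138016 - 608)*(-1/75010) = -199272*(-1/75010) = 99636/37505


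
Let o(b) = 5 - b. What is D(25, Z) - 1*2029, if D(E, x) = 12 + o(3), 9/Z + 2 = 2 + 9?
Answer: -2015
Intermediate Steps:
Z = 1 (Z = 9/(-2 + (2 + 9)) = 9/(-2 + 11) = 9/9 = 9*(⅑) = 1)
D(E, x) = 14 (D(E, x) = 12 + (5 - 1*3) = 12 + (5 - 3) = 12 + 2 = 14)
D(25, Z) - 1*2029 = 14 - 1*2029 = 14 - 2029 = -2015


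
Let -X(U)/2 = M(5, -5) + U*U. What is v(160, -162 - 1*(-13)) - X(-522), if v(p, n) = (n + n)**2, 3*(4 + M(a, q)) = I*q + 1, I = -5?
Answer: 1901344/3 ≈ 6.3378e+5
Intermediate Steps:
M(a, q) = -11/3 - 5*q/3 (M(a, q) = -4 + (-5*q + 1)/3 = -4 + (1 - 5*q)/3 = -4 + (1/3 - 5*q/3) = -11/3 - 5*q/3)
v(p, n) = 4*n**2 (v(p, n) = (2*n)**2 = 4*n**2)
X(U) = -28/3 - 2*U**2 (X(U) = -2*((-11/3 - 5/3*(-5)) + U*U) = -2*((-11/3 + 25/3) + U**2) = -2*(14/3 + U**2) = -28/3 - 2*U**2)
v(160, -162 - 1*(-13)) - X(-522) = 4*(-162 - 1*(-13))**2 - (-28/3 - 2*(-522)**2) = 4*(-162 + 13)**2 - (-28/3 - 2*272484) = 4*(-149)**2 - (-28/3 - 544968) = 4*22201 - 1*(-1634932/3) = 88804 + 1634932/3 = 1901344/3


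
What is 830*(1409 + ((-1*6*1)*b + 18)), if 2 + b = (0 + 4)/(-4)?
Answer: 1199350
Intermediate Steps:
b = -3 (b = -2 + (0 + 4)/(-4) = -2 + 4*(-1/4) = -2 - 1 = -3)
830*(1409 + ((-1*6*1)*b + 18)) = 830*(1409 + ((-1*6*1)*(-3) + 18)) = 830*(1409 + (-6*1*(-3) + 18)) = 830*(1409 + (-6*(-3) + 18)) = 830*(1409 + (18 + 18)) = 830*(1409 + 36) = 830*1445 = 1199350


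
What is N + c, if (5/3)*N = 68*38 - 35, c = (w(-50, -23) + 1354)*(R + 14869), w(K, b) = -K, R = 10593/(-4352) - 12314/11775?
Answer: 89134862297109/4270400 ≈ 2.0873e+7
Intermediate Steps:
R = -178323103/51244800 (R = 10593*(-1/4352) - 12314*1/11775 = -10593/4352 - 12314/11775 = -178323103/51244800 ≈ -3.4798)
c = 89128331147349/4270400 (c = (-1*(-50) + 1354)*(-178323103/51244800 + 14869) = (50 + 1354)*(761780608097/51244800) = 1404*(761780608097/51244800) = 89128331147349/4270400 ≈ 2.0871e+7)
N = 7647/5 (N = 3*(68*38 - 35)/5 = 3*(2584 - 35)/5 = (⅗)*2549 = 7647/5 ≈ 1529.4)
N + c = 7647/5 + 89128331147349/4270400 = 89134862297109/4270400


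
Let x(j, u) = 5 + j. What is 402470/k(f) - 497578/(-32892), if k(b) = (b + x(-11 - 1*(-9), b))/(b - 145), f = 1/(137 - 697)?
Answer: -537470756848889/27612834 ≈ -1.9465e+7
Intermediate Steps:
f = -1/560 (f = 1/(-560) = -1/560 ≈ -0.0017857)
k(b) = (3 + b)/(-145 + b) (k(b) = (b + (5 + (-11 - 1*(-9))))/(b - 145) = (b + (5 + (-11 + 9)))/(-145 + b) = (b + (5 - 2))/(-145 + b) = (b + 3)/(-145 + b) = (3 + b)/(-145 + b))
402470/k(f) - 497578/(-32892) = 402470/(((3 - 1/560)/(-145 - 1/560))) - 497578/(-32892) = 402470/(((1679/560)/(-81201/560))) - 497578*(-1/32892) = 402470/((-560/81201*1679/560)) + 248789/16446 = 402470/(-1679/81201) + 248789/16446 = 402470*(-81201/1679) + 248789/16446 = -32680966470/1679 + 248789/16446 = -537470756848889/27612834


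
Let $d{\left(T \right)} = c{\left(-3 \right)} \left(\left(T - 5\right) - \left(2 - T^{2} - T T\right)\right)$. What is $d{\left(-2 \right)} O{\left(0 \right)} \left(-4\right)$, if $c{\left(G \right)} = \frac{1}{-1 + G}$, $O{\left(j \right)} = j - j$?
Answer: $0$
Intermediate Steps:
$O{\left(j \right)} = 0$
$d{\left(T \right)} = \frac{7}{4} - \frac{T^{2}}{2} - \frac{T}{4}$ ($d{\left(T \right)} = \frac{\left(T - 5\right) - \left(2 - T^{2} - T T\right)}{-1 - 3} = \frac{\left(T - 5\right) + \left(\left(T^{2} + T^{2}\right) - 2\right)}{-4} = - \frac{\left(-5 + T\right) + \left(2 T^{2} - 2\right)}{4} = - \frac{\left(-5 + T\right) + \left(-2 + 2 T^{2}\right)}{4} = - \frac{-7 + T + 2 T^{2}}{4} = \frac{7}{4} - \frac{T^{2}}{2} - \frac{T}{4}$)
$d{\left(-2 \right)} O{\left(0 \right)} \left(-4\right) = \left(\frac{7}{4} - \frac{\left(-2\right)^{2}}{2} - - \frac{1}{2}\right) 0 \left(-4\right) = \left(\frac{7}{4} - 2 + \frac{1}{2}\right) 0 \left(-4\right) = \frac{1}{4} \cdot 0 \left(-4\right) = 0 \left(-4\right) = 0$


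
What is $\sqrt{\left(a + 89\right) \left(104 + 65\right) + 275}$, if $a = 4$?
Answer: $2 \sqrt{3998} \approx 126.46$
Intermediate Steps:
$\sqrt{\left(a + 89\right) \left(104 + 65\right) + 275} = \sqrt{\left(4 + 89\right) \left(104 + 65\right) + 275} = \sqrt{93 \cdot 169 + 275} = \sqrt{15717 + 275} = \sqrt{15992} = 2 \sqrt{3998}$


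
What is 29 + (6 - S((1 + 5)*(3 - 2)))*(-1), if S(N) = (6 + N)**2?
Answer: 167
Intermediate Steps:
29 + (6 - S((1 + 5)*(3 - 2)))*(-1) = 29 + (6 - (6 + (1 + 5)*(3 - 2))**2)*(-1) = 29 + (6 - (6 + 6*1)**2)*(-1) = 29 + (6 - (6 + 6)**2)*(-1) = 29 + (6 - 1*12**2)*(-1) = 29 + (6 - 1*144)*(-1) = 29 + (6 - 144)*(-1) = 29 - 138*(-1) = 29 + 138 = 167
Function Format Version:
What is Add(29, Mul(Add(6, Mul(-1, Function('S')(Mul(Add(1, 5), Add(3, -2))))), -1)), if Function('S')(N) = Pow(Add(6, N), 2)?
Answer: 167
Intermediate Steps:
Add(29, Mul(Add(6, Mul(-1, Function('S')(Mul(Add(1, 5), Add(3, -2))))), -1)) = Add(29, Mul(Add(6, Mul(-1, Pow(Add(6, Mul(Add(1, 5), Add(3, -2))), 2))), -1)) = Add(29, Mul(Add(6, Mul(-1, Pow(Add(6, Mul(6, 1)), 2))), -1)) = Add(29, Mul(Add(6, Mul(-1, Pow(Add(6, 6), 2))), -1)) = Add(29, Mul(Add(6, Mul(-1, Pow(12, 2))), -1)) = Add(29, Mul(Add(6, Mul(-1, 144)), -1)) = Add(29, Mul(Add(6, -144), -1)) = Add(29, Mul(-138, -1)) = Add(29, 138) = 167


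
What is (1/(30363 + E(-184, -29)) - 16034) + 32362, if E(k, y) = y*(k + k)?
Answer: 670019481/41035 ≈ 16328.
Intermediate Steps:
E(k, y) = 2*k*y (E(k, y) = y*(2*k) = 2*k*y)
(1/(30363 + E(-184, -29)) - 16034) + 32362 = (1/(30363 + 2*(-184)*(-29)) - 16034) + 32362 = (1/(30363 + 10672) - 16034) + 32362 = (1/41035 - 16034) + 32362 = -657955189/41035 + 32362 = 670019481/41035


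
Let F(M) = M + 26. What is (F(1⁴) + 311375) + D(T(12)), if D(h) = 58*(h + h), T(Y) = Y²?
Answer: 328106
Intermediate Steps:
F(M) = 26 + M
D(h) = 116*h (D(h) = 58*(2*h) = 116*h)
(F(1⁴) + 311375) + D(T(12)) = ((26 + 1⁴) + 311375) + 116*12² = ((26 + 1) + 311375) + 116*144 = (27 + 311375) + 16704 = 311402 + 16704 = 328106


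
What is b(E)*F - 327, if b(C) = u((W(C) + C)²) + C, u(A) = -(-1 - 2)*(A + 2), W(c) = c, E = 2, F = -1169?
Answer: -65791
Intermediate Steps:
u(A) = 6 + 3*A (u(A) = -(-3)*(2 + A) = -(-6 - 3*A) = 6 + 3*A)
b(C) = 6 + C + 12*C² (b(C) = (6 + 3*(C + C)²) + C = (6 + 3*(2*C)²) + C = (6 + 3*(4*C²)) + C = (6 + 12*C²) + C = 6 + C + 12*C²)
b(E)*F - 327 = (6 + 2 + 12*2²)*(-1169) - 327 = (6 + 2 + 12*4)*(-1169) - 327 = (6 + 2 + 48)*(-1169) - 327 = 56*(-1169) - 327 = -65464 - 327 = -65791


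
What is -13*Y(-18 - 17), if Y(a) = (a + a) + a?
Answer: 1365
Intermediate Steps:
Y(a) = 3*a (Y(a) = 2*a + a = 3*a)
-13*Y(-18 - 17) = -39*(-18 - 17) = -39*(-35) = -13*(-105) = 1365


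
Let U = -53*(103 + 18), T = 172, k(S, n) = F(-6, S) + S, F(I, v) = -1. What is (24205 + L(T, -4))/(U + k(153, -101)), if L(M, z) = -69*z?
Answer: -24481/6261 ≈ -3.9101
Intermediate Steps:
k(S, n) = -1 + S
U = -6413 (U = -53*121 = -6413)
(24205 + L(T, -4))/(U + k(153, -101)) = (24205 - 69*(-4))/(-6413 + (-1 + 153)) = (24205 + 276)/(-6413 + 152) = 24481/(-6261) = 24481*(-1/6261) = -24481/6261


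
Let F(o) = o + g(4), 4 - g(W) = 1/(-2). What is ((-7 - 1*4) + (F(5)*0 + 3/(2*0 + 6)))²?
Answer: 441/4 ≈ 110.25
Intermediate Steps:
g(W) = 9/2 (g(W) = 4 - 1/(-2) = 4 - 1*(-½) = 4 + ½ = 9/2)
F(o) = 9/2 + o (F(o) = o + 9/2 = 9/2 + o)
((-7 - 1*4) + (F(5)*0 + 3/(2*0 + 6)))² = ((-7 - 1*4) + ((9/2 + 5)*0 + 3/(2*0 + 6)))² = ((-7 - 4) + ((19/2)*0 + 3/(0 + 6)))² = (-11 + (0 + 3/6))² = (-11 + (0 + 3*(⅙)))² = (-11 + (0 + ½))² = (-11 + ½)² = (-21/2)² = 441/4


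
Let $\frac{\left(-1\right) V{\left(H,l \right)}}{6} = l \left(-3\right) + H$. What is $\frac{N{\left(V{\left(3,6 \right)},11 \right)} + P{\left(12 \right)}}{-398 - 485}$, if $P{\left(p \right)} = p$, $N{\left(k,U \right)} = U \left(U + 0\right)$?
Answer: $- \frac{133}{883} \approx -0.15062$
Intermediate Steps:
$V{\left(H,l \right)} = - 6 H + 18 l$ ($V{\left(H,l \right)} = - 6 \left(l \left(-3\right) + H\right) = - 6 \left(- 3 l + H\right) = - 6 \left(H - 3 l\right) = - 6 H + 18 l$)
$N{\left(k,U \right)} = U^{2}$ ($N{\left(k,U \right)} = U U = U^{2}$)
$\frac{N{\left(V{\left(3,6 \right)},11 \right)} + P{\left(12 \right)}}{-398 - 485} = \frac{11^{2} + 12}{-398 - 485} = \frac{121 + 12}{-883} = 133 \left(- \frac{1}{883}\right) = - \frac{133}{883}$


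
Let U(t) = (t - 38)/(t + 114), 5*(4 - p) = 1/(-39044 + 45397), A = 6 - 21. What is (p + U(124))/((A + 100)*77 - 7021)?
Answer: -4121479/449824165 ≈ -0.0091624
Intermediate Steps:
A = -15
p = 127059/31765 (p = 4 - 1/(5*(-39044 + 45397)) = 4 - 1/5/6353 = 4 - 1/5*1/6353 = 4 - 1/31765 = 127059/31765 ≈ 4.0000)
U(t) = (-38 + t)/(114 + t)
(p + U(124))/((A + 100)*77 - 7021) = (127059/31765 + (-38 + 124)/(114 + 124))/((-15 + 100)*77 - 7021) = (127059/31765 + 86/238)/(85*77 - 7021) = (127059/31765 + (1/238)*86)/(6545 - 7021) = (127059/31765 + 43/119)/(-476) = (16485916/3780035)*(-1/476) = -4121479/449824165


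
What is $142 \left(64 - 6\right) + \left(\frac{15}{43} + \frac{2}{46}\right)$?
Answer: $\frac{8145792}{989} \approx 8236.4$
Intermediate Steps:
$142 \left(64 - 6\right) + \left(\frac{15}{43} + \frac{2}{46}\right) = 142 \left(64 - 6\right) + \left(15 \cdot \frac{1}{43} + 2 \cdot \frac{1}{46}\right) = 142 \cdot 58 + \left(\frac{15}{43} + \frac{1}{23}\right) = 8236 + \frac{388}{989} = \frac{8145792}{989}$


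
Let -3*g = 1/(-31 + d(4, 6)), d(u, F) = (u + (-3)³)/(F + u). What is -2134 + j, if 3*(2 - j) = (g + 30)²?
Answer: -7282014796/2994003 ≈ -2432.2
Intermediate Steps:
d(u, F) = (-27 + u)/(F + u) (d(u, F) = (u - 27)/(F + u) = (-27 + u)/(F + u))
g = 10/999 (g = -1/(3*(-31 + (-27 + 4)/(6 + 4))) = -1/(3*(-31 - 23/10)) = -1/(3*(-333/10)) = -⅓*(-10/333) = 10/999 ≈ 0.010010)
j = -892812394/2994003 (j = 2 - (10/999 + 30)²/3 = 2 - (29980/999)²/3 = 2 - ⅓*898800400/998001 = 2 - 898800400/2994003 = -892812394/2994003 ≈ -298.20)
-2134 + j = -2134 - 892812394/2994003 = -7282014796/2994003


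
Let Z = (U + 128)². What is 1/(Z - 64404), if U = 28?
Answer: -1/40068 ≈ -2.4958e-5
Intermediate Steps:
Z = 24336 (Z = (28 + 128)² = 156² = 24336)
1/(Z - 64404) = 1/(24336 - 64404) = 1/(-40068) = -1/40068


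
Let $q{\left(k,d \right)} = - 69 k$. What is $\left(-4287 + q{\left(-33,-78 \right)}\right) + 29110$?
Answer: $27100$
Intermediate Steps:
$\left(-4287 + q{\left(-33,-78 \right)}\right) + 29110 = \left(-4287 - -2277\right) + 29110 = \left(-4287 + 2277\right) + 29110 = -2010 + 29110 = 27100$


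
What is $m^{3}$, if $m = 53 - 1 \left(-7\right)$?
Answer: $216000$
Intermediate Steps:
$m = 60$ ($m = 53 - -7 = 53 + 7 = 60$)
$m^{3} = 60^{3} = 216000$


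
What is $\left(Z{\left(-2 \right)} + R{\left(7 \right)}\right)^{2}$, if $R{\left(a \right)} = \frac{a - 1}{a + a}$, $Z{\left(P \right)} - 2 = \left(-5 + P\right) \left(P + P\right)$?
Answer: $\frac{45369}{49} \approx 925.9$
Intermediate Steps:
$Z{\left(P \right)} = 2 + 2 P \left(-5 + P\right)$ ($Z{\left(P \right)} = 2 + \left(-5 + P\right) \left(P + P\right) = 2 + \left(-5 + P\right) 2 P = 2 + 2 P \left(-5 + P\right)$)
$R{\left(a \right)} = \frac{-1 + a}{2 a}$
$\left(Z{\left(-2 \right)} + R{\left(7 \right)}\right)^{2} = \left(\left(2 - -20 + 2 \left(-2\right)^{2}\right) + \frac{-1 + 7}{2 \cdot 7}\right)^{2} = \left(\left(2 + 20 + 2 \cdot 4\right) + \frac{1}{2} \cdot \frac{1}{7} \cdot 6\right)^{2} = \left(\left(2 + 20 + 8\right) + \frac{3}{7}\right)^{2} = \left(30 + \frac{3}{7}\right)^{2} = \left(\frac{213}{7}\right)^{2} = \frac{45369}{49}$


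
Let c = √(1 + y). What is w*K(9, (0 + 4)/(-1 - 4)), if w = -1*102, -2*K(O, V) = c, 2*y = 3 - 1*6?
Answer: 51*I*√2/2 ≈ 36.062*I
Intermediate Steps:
y = -3/2 (y = (3 - 1*6)/2 = (3 - 6)/2 = (½)*(-3) = -3/2 ≈ -1.5000)
c = I*√2/2 (c = √(1 - 3/2) = √(-½) = I*√2/2 ≈ 0.70711*I)
K(O, V) = -I*√2/4
w = -102
w*K(9, (0 + 4)/(-1 - 4)) = -(-51)*I*√2/2 = 51*I*√2/2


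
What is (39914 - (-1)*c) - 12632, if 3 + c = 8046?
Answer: 35325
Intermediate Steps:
c = 8043 (c = -3 + 8046 = 8043)
(39914 - (-1)*c) - 12632 = (39914 - (-1)*8043) - 12632 = (39914 - 1*(-8043)) - 12632 = (39914 + 8043) - 12632 = 47957 - 12632 = 35325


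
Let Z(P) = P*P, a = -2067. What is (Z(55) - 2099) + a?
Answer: -1141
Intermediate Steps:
Z(P) = P**2
(Z(55) - 2099) + a = (55**2 - 2099) - 2067 = (3025 - 2099) - 2067 = 926 - 2067 = -1141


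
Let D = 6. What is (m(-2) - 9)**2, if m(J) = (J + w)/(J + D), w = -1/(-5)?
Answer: 35721/400 ≈ 89.302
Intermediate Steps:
w = 1/5 (w = -1*(-1/5) = 1/5 ≈ 0.20000)
m(J) = (1/5 + J)/(6 + J) (m(J) = (J + 1/5)/(J + 6) = (1/5 + J)/(6 + J))
(m(-2) - 9)**2 = ((1/5 - 2)/(6 - 2) - 9)**2 = (-9/5/4 - 9)**2 = ((1/4)*(-9/5) - 9)**2 = (-9/20 - 9)**2 = (-189/20)**2 = 35721/400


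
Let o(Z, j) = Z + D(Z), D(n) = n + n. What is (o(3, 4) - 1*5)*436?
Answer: 1744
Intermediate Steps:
D(n) = 2*n
o(Z, j) = 3*Z (o(Z, j) = Z + 2*Z = 3*Z)
(o(3, 4) - 1*5)*436 = (3*3 - 1*5)*436 = (9 - 5)*436 = 4*436 = 1744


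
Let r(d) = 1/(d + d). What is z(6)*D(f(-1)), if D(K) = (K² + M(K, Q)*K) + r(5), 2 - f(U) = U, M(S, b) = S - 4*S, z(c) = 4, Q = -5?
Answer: -358/5 ≈ -71.600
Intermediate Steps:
M(S, b) = -3*S
r(d) = 1/(2*d)
f(U) = 2 - U
D(K) = ⅒ - 2*K² (D(K) = (K² + (-3*K)*K) + (½)/5 = (K² - 3*K²) + (½)*(⅕) = -2*K² + ⅒ = ⅒ - 2*K²)
z(6)*D(f(-1)) = 4*(⅒ - 2*(2 - 1*(-1))²) = 4*(⅒ - 2*(2 + 1)²) = 4*(⅒ - 2*3²) = 4*(⅒ - 2*9) = 4*(⅒ - 18) = 4*(-179/10) = -358/5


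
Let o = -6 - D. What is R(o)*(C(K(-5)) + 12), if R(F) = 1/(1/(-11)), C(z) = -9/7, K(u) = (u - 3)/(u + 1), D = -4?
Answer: -825/7 ≈ -117.86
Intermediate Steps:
K(u) = (-3 + u)/(1 + u)
o = -2 (o = -6 - 1*(-4) = -6 + 4 = -2)
C(z) = -9/7 (C(z) = -9*⅐ = -9/7)
R(F) = -11 (R(F) = 1/(-1/11) = -11)
R(o)*(C(K(-5)) + 12) = -11*(-9/7 + 12) = -11*75/7 = -825/7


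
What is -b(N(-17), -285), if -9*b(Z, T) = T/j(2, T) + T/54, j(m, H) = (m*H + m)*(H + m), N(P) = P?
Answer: -7637905/13020264 ≈ -0.58662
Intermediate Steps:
j(m, H) = (H + m)*(m + H*m) (j(m, H) = (H*m + m)*(H + m) = (m + H*m)*(H + m) = (H + m)*(m + H*m))
b(Z, T) = -T/486 - T/(9*(4 + 2*T**2 + 6*T)) (b(Z, T) = -(T/((2*(T + 2 + T**2 + T*2))) + T/54)/9 = -(T/((2*(T + 2 + T**2 + 2*T))) + T*(1/54))/9 = -(T/((2*(2 + T**2 + 3*T))) + T/54)/9 = -(T/(4 + 2*T**2 + 6*T) + T/54)/9 = -(T/54 + T/(4 + 2*T**2 + 6*T))/9 = -T/486 - T/(9*(4 + 2*T**2 + 6*T)))
-b(N(-17), -285) = -(-285)*(-29 - 1*(-285)**2 - 3*(-285))/(486*(2 + (-285)**2 + 3*(-285))) = -(-285)*(-29 - 1*81225 + 855)/(486*(2 + 81225 - 855)) = -(-285)*(-29 - 81225 + 855)/(486*80372) = -(-285)*(-80399)/(486*80372) = -1*7637905/13020264 = -7637905/13020264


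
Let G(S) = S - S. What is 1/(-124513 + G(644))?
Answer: -1/124513 ≈ -8.0313e-6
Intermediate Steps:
G(S) = 0
1/(-124513 + G(644)) = 1/(-124513 + 0) = 1/(-124513) = -1/124513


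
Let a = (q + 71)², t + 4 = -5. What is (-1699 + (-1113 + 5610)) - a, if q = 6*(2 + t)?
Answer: 1957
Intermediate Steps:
t = -9 (t = -4 - 5 = -9)
q = -42 (q = 6*(2 - 9) = 6*(-7) = -42)
a = 841 (a = (-42 + 71)² = 29² = 841)
(-1699 + (-1113 + 5610)) - a = (-1699 + (-1113 + 5610)) - 1*841 = (-1699 + 4497) - 841 = 2798 - 841 = 1957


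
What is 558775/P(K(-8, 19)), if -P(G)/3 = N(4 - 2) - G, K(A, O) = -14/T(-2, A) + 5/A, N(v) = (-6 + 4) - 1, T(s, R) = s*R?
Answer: 1117550/9 ≈ 1.2417e+5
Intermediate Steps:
T(s, R) = R*s
N(v) = -3 (N(v) = -2 - 1 = -3)
K(A, O) = 12/A (K(A, O) = -14*(-1/(2*A)) + 5/A = -(-7)/A + 5/A = 7/A + 5/A = 12/A)
P(G) = 9 + 3*G (P(G) = -3*(-3 - G) = 9 + 3*G)
558775/P(K(-8, 19)) = 558775/(9 + 3*(12/(-8))) = 558775/(9 + 3*(12*(-1/8))) = 558775/(9 + 3*(-3/2)) = 558775/(9 - 9/2) = 558775/(9/2) = 558775*(2/9) = 1117550/9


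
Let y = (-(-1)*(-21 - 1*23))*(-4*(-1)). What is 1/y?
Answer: -1/176 ≈ -0.0056818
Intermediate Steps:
y = -176 (y = -(-1)*(-21 - 23)*4 = -(-1)*(-44)*4 = -1*44*4 = -44*4 = -176)
1/y = 1/(-176) = -1/176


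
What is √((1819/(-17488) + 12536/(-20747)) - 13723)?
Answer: I*√112912597229041174719/90705884 ≈ 117.15*I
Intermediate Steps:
√((1819/(-17488) + 12536/(-20747)) - 13723) = √((1819*(-1/17488) + 12536*(-1/20747)) - 13723) = √((-1819/17488 - 12536/20747) - 13723) = √(-256968361/362823536 - 13723) = √(-4979284352889/362823536) = I*√112912597229041174719/90705884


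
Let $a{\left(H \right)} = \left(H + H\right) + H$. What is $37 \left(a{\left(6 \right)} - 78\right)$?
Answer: $-2220$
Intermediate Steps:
$a{\left(H \right)} = 3 H$ ($a{\left(H \right)} = 2 H + H = 3 H$)
$37 \left(a{\left(6 \right)} - 78\right) = 37 \left(3 \cdot 6 - 78\right) = 37 \left(18 - 78\right) = 37 \left(-60\right) = -2220$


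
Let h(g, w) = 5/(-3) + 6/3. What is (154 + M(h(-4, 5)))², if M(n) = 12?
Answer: 27556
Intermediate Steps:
h(g, w) = ⅓ (h(g, w) = 5*(-⅓) + 6*(⅓) = -5/3 + 2 = ⅓)
(154 + M(h(-4, 5)))² = (154 + 12)² = 166² = 27556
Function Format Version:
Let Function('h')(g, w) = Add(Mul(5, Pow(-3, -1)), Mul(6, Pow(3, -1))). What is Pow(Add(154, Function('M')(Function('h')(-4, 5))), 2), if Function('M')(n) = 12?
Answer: 27556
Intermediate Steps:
Function('h')(g, w) = Rational(1, 3) (Function('h')(g, w) = Add(Mul(5, Rational(-1, 3)), Mul(6, Rational(1, 3))) = Add(Rational(-5, 3), 2) = Rational(1, 3))
Pow(Add(154, Function('M')(Function('h')(-4, 5))), 2) = Pow(Add(154, 12), 2) = Pow(166, 2) = 27556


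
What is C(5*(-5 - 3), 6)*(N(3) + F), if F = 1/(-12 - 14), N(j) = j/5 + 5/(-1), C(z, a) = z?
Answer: 2308/13 ≈ 177.54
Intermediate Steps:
N(j) = -5 + j/5 (N(j) = j*(1/5) + 5*(-1) = j/5 - 5 = -5 + j/5)
F = -1/26 (F = 1/(-26) = -1/26 ≈ -0.038462)
C(5*(-5 - 3), 6)*(N(3) + F) = (5*(-5 - 3))*((-5 + (1/5)*3) - 1/26) = (5*(-8))*((-5 + 3/5) - 1/26) = -40*(-22/5 - 1/26) = -40*(-577/130) = 2308/13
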